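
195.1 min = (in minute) 195.1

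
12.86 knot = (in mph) 14.8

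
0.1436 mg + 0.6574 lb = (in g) 298.2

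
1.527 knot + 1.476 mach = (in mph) 1126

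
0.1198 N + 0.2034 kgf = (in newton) 2.114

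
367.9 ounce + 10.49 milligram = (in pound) 22.99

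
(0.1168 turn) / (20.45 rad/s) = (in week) 5.934e-08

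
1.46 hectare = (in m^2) 1.46e+04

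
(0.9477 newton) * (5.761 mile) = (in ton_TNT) 2.1e-06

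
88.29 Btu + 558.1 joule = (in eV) 5.849e+23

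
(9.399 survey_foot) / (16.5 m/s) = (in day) 2.01e-06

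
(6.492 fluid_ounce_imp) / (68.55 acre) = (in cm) 6.649e-08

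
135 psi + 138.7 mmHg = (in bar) 9.493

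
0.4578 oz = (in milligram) 1.298e+04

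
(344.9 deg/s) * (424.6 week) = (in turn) 2.46e+08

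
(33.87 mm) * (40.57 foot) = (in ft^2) 4.508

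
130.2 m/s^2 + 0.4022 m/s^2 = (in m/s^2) 130.6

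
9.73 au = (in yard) 1.592e+12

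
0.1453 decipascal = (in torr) 0.000109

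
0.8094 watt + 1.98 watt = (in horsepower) 0.003741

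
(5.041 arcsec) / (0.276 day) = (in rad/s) 1.025e-09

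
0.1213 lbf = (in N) 0.5396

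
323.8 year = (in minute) 1.702e+08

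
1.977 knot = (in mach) 0.002987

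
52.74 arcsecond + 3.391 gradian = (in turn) 0.008518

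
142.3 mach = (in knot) 9.419e+04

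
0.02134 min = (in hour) 0.0003557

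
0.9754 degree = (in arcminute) 58.52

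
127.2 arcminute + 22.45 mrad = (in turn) 0.009462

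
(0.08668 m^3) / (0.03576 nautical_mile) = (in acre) 3.234e-07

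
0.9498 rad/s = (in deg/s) 54.42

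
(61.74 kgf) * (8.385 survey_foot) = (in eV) 9.658e+21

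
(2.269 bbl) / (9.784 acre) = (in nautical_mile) 4.92e-09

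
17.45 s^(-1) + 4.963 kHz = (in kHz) 4.98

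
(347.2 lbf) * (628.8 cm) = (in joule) 9711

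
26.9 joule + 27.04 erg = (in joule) 26.9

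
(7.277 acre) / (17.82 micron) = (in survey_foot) 5.422e+09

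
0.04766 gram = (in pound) 0.0001051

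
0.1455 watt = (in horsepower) 0.0001951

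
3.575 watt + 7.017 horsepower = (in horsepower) 7.022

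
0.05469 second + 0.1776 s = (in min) 0.003871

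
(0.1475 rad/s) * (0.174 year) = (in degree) 4.637e+07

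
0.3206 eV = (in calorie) 1.228e-20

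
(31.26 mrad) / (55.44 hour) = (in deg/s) 8.974e-06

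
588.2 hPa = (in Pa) 5.882e+04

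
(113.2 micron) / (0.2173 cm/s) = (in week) 8.613e-08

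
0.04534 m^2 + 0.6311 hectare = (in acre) 1.559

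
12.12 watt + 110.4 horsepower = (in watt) 8.234e+04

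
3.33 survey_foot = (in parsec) 3.289e-17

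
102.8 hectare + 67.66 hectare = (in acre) 421.2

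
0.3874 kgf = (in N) 3.799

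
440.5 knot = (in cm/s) 2.266e+04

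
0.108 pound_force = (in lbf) 0.108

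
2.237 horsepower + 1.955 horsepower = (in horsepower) 4.192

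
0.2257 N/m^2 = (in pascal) 0.2257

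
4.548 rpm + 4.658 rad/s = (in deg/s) 294.2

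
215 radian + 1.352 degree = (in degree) 1.232e+04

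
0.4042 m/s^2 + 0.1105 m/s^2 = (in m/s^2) 0.5147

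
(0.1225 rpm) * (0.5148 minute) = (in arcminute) 1362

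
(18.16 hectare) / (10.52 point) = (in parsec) 1.586e-09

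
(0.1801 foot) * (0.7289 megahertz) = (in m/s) 4.001e+04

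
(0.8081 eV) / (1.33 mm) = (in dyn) 9.735e-12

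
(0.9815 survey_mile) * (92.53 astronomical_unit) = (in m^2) 2.186e+16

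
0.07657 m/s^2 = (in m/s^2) 0.07657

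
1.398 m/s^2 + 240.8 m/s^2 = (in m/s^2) 242.2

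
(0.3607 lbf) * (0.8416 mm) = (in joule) 0.00135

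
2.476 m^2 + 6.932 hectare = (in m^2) 6.932e+04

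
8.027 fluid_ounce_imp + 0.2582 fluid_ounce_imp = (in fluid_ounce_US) 7.96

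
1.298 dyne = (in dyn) 1.298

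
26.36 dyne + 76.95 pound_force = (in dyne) 3.423e+07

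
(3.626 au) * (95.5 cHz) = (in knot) 1.007e+12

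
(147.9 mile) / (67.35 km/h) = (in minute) 212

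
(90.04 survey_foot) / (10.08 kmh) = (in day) 0.0001134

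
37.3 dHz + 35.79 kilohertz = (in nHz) 3.579e+13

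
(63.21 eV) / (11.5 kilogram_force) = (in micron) 8.98e-14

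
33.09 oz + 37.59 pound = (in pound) 39.66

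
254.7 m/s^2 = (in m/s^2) 254.7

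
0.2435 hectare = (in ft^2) 2.621e+04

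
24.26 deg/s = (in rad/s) 0.4234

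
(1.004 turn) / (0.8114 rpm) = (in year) 2.354e-06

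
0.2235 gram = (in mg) 223.5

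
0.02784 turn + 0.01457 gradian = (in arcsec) 3.613e+04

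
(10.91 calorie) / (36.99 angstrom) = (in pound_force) 2.774e+09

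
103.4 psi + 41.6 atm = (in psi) 714.8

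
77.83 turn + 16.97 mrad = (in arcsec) 1.009e+08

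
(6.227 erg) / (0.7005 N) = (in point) 0.00252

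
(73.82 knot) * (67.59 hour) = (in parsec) 2.995e-10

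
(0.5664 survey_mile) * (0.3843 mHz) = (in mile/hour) 0.7836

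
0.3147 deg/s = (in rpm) 0.05245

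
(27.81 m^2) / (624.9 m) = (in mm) 44.5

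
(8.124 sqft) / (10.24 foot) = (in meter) 0.2418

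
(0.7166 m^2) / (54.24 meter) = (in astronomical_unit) 8.831e-14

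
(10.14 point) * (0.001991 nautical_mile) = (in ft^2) 0.142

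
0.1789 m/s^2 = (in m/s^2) 0.1789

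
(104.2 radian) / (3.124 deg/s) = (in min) 31.85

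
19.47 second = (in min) 0.3245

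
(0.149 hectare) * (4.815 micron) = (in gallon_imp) 1.578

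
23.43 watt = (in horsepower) 0.03142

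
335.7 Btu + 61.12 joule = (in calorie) 8.467e+04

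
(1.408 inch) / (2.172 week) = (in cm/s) 2.722e-06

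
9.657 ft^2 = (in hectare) 8.972e-05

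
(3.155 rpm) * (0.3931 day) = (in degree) 6.429e+05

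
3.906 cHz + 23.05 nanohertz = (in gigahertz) 3.906e-11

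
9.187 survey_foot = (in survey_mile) 0.00174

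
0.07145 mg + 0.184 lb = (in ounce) 2.944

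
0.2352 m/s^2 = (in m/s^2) 0.2352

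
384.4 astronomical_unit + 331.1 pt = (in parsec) 0.001864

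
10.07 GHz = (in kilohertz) 1.007e+07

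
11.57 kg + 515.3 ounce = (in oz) 923.4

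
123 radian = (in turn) 19.58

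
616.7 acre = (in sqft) 2.686e+07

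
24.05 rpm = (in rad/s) 2.519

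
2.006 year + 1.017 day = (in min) 1.056e+06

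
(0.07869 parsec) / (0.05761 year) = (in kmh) 4.811e+09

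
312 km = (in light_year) 3.298e-11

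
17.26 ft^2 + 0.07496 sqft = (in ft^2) 17.33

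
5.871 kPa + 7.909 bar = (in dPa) 7.968e+06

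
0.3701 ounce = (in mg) 1.049e+04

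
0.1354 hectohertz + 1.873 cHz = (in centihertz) 1356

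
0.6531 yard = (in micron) 5.972e+05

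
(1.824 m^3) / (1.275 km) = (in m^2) 0.001431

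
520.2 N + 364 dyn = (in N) 520.2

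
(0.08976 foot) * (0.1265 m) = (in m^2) 0.003461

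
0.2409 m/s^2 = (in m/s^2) 0.2409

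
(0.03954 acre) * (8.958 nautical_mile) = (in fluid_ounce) 8.976e+10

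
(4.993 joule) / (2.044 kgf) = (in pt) 706.1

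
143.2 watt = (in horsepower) 0.192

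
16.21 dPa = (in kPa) 0.001621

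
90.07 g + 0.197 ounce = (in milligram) 9.565e+04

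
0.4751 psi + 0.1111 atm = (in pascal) 1.453e+04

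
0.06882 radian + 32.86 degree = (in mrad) 642.3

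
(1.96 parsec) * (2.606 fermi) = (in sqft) 1696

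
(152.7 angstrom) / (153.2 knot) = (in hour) 5.382e-14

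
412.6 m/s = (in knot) 802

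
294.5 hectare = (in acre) 727.7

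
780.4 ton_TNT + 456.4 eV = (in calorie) 7.804e+11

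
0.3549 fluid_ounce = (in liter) 0.0105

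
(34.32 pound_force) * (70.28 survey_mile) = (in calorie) 4.127e+06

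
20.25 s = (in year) 6.421e-07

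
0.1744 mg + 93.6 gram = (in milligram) 9.36e+04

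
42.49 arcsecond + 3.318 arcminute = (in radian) 0.001171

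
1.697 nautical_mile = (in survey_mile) 1.953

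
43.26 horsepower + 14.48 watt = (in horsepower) 43.28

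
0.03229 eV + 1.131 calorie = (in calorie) 1.131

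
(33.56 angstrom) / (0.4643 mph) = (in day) 1.871e-13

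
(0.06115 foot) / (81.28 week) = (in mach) 1.114e-12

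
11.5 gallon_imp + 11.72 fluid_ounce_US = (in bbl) 0.331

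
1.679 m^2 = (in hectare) 0.0001679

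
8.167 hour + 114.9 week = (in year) 2.204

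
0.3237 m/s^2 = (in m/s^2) 0.3237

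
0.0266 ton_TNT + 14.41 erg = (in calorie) 2.66e+07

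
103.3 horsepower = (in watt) 7.703e+04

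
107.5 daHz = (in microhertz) 1.075e+09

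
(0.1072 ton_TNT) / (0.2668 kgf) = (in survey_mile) 1.065e+05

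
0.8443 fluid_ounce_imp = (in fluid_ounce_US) 0.8112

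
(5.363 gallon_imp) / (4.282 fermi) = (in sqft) 6.129e+13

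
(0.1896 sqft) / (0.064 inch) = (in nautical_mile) 0.005851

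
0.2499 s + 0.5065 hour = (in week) 0.003015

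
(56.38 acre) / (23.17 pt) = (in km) 2.791e+04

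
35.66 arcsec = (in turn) 2.752e-05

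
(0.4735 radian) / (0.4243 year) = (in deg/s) 2.028e-06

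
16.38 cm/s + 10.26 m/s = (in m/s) 10.42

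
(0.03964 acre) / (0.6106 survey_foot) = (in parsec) 2.793e-14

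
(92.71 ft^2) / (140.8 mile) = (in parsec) 1.232e-21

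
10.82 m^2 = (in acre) 0.002674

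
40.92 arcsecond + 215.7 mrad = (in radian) 0.2159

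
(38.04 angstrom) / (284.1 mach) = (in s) 3.932e-14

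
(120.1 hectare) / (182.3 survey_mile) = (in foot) 13.43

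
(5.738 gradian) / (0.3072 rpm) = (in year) 8.884e-08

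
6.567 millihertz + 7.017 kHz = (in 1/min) 4.21e+05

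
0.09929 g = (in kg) 9.929e-05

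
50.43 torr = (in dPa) 6.723e+04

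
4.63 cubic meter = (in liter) 4630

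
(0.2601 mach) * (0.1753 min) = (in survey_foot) 3056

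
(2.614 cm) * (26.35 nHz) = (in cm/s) 6.888e-08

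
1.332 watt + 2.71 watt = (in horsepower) 0.00542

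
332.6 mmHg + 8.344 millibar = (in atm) 0.4459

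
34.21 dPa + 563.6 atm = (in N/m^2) 5.711e+07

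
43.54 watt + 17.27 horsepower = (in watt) 1.292e+04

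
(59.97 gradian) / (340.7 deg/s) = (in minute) 0.00264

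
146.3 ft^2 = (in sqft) 146.3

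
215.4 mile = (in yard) 3.791e+05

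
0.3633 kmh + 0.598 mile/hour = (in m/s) 0.3682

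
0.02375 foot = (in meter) 0.007239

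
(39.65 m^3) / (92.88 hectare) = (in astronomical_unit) 2.854e-16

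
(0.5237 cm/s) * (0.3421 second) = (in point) 5.078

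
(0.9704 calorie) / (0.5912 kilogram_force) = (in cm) 70.03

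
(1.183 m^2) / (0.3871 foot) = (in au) 6.702e-11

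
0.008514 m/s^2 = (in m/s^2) 0.008514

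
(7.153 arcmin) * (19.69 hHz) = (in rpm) 39.12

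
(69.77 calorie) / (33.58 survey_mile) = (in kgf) 0.0005508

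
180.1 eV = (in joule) 2.886e-17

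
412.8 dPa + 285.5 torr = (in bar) 0.381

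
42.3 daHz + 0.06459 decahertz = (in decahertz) 42.36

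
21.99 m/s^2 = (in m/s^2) 21.99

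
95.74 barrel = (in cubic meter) 15.22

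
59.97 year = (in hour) 5.253e+05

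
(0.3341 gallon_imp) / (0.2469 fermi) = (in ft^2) 6.622e+13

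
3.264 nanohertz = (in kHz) 3.264e-12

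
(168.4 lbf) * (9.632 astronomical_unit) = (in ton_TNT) 2.58e+05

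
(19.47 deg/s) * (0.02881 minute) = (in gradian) 37.4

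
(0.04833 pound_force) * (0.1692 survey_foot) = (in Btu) 1.051e-05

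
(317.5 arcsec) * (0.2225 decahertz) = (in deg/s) 0.1962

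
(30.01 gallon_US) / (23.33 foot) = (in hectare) 1.598e-06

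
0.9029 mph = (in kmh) 1.453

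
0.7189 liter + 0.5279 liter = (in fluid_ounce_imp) 43.88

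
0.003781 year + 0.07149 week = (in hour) 45.13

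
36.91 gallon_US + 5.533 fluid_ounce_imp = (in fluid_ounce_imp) 4923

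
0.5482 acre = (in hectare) 0.2218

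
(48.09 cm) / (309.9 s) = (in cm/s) 0.1552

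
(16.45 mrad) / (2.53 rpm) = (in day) 7.186e-07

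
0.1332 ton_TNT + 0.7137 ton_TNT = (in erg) 3.543e+16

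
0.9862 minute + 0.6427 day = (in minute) 926.5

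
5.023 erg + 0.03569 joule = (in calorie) 0.00853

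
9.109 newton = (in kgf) 0.9289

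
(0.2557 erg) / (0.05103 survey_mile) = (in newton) 3.114e-10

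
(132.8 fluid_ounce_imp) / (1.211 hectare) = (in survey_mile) 1.936e-10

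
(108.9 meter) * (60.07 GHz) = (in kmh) 2.355e+13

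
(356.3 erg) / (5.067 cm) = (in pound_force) 0.0001581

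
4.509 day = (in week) 0.6441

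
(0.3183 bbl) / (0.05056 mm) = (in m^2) 1001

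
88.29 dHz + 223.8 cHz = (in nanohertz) 1.107e+10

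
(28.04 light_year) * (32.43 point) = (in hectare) 3.035e+11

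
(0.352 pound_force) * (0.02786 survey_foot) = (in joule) 0.0133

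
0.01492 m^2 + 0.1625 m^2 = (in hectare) 1.774e-05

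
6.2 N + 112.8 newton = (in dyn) 1.19e+07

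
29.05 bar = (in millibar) 2.905e+04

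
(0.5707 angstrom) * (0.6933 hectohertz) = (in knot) 7.691e-09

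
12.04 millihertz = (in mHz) 12.04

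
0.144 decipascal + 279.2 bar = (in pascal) 2.792e+07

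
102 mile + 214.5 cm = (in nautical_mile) 88.64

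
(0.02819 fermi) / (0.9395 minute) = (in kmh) 1.8e-18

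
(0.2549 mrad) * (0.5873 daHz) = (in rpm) 0.0143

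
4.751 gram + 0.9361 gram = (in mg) 5687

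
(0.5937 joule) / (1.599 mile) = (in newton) 0.0002307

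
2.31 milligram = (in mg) 2.31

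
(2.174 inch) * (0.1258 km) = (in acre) 0.001717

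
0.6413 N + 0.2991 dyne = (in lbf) 0.1442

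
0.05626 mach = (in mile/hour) 42.85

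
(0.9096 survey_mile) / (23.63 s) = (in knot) 120.4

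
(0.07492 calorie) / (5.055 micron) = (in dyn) 6.201e+09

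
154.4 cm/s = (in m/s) 1.544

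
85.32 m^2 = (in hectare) 0.008532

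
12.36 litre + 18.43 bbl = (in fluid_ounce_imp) 1.036e+05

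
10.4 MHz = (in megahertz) 10.4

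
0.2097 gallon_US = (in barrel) 0.004993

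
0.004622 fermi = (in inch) 1.82e-16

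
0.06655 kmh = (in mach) 5.429e-05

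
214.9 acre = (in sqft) 9.361e+06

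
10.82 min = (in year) 2.059e-05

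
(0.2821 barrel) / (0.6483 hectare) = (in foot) 2.27e-05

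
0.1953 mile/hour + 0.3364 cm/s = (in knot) 0.1763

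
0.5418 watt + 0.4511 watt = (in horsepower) 0.001332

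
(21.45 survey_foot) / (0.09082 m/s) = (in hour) 0.02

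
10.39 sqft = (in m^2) 0.9653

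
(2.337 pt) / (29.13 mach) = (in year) 2.636e-15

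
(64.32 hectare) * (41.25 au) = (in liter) 3.969e+21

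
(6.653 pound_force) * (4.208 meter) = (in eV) 7.773e+20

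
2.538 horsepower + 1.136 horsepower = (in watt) 2740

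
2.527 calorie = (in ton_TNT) 2.527e-09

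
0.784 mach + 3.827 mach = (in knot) 3052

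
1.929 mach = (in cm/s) 6.568e+04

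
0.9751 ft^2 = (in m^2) 0.09059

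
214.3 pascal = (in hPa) 2.143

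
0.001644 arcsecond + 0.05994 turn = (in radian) 0.3766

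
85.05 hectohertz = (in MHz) 0.008505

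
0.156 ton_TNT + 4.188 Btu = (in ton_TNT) 0.156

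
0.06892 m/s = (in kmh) 0.2481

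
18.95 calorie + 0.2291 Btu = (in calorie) 76.72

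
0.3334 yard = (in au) 2.038e-12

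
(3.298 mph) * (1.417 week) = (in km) 1264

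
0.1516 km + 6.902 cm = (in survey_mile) 0.09424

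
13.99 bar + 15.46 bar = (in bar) 29.45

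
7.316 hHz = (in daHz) 73.16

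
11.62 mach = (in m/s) 3957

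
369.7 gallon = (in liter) 1399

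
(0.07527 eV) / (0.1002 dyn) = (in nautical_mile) 6.499e-18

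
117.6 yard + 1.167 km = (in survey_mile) 0.792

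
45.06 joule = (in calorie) 10.77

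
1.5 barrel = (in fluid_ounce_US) 8064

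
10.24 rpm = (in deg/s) 61.44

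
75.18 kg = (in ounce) 2652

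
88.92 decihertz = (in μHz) 8.892e+06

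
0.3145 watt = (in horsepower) 0.0004218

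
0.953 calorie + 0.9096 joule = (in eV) 3.056e+19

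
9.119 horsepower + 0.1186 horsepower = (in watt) 6888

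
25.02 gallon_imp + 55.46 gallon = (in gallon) 85.51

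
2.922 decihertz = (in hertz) 0.2922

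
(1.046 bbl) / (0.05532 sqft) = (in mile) 0.02011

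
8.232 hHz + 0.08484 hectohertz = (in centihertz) 8.317e+04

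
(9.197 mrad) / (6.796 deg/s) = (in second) 0.07754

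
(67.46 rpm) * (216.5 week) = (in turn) 1.472e+08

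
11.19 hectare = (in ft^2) 1.204e+06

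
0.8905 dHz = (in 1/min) 5.343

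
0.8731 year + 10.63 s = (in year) 0.8731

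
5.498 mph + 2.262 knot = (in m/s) 3.621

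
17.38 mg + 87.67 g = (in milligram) 8.769e+04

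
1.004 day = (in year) 0.002751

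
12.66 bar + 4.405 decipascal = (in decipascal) 1.266e+07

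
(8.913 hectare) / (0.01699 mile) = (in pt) 9.24e+06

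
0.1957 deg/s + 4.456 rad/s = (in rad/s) 4.459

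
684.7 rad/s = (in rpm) 6538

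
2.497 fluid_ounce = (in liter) 0.07385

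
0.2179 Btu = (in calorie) 54.95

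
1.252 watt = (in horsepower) 0.001679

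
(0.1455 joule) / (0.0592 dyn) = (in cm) 2.458e+07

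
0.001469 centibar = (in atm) 1.45e-05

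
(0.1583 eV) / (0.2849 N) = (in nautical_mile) 4.807e-23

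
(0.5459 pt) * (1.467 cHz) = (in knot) 5.492e-06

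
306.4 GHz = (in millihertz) 3.064e+14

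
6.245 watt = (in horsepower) 0.008375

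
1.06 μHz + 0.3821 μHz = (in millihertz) 0.001442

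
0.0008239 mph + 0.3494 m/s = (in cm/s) 34.98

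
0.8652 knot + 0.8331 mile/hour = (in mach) 0.002401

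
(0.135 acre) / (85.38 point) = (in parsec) 5.878e-13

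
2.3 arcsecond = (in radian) 1.115e-05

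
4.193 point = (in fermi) 1.479e+12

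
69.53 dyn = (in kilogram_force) 7.09e-05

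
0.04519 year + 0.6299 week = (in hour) 501.7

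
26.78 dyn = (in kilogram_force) 2.731e-05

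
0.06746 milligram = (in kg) 6.746e-08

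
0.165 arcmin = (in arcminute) 0.165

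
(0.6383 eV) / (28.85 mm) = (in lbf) 7.969e-19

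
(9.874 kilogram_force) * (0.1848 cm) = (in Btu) 0.0001696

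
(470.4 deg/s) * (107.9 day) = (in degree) 4.385e+09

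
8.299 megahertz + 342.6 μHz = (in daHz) 8.299e+05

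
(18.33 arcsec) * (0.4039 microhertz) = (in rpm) 3.428e-10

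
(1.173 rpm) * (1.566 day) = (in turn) 2645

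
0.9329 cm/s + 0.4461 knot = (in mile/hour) 0.5342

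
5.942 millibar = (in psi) 0.08618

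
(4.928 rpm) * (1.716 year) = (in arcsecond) 5.76e+12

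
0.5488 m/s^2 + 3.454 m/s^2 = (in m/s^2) 4.003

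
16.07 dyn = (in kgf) 1.639e-05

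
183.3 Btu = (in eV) 1.207e+24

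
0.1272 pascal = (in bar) 1.272e-06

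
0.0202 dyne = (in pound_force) 4.541e-08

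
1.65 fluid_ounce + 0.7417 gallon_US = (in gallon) 0.7546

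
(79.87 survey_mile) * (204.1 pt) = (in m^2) 9255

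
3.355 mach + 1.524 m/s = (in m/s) 1144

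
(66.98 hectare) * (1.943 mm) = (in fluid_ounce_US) 4.401e+07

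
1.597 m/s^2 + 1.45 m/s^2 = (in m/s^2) 3.047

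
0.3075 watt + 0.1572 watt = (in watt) 0.4647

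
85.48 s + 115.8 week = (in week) 115.8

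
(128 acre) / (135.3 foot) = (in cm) 1.256e+06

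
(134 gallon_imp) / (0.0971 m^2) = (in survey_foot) 20.58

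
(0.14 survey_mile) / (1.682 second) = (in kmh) 482.2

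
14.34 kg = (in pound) 31.61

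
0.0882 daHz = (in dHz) 8.82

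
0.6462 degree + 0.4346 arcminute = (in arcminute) 39.21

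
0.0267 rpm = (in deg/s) 0.1602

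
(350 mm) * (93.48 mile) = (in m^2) 5.265e+04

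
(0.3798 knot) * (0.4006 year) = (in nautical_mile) 1333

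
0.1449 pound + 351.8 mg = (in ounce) 2.331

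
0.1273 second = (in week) 2.105e-07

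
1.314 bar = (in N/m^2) 1.314e+05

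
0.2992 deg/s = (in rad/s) 0.005222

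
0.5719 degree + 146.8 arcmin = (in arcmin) 181.1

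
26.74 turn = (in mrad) 1.68e+05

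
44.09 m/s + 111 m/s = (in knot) 301.5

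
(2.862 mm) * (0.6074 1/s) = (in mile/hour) 0.003889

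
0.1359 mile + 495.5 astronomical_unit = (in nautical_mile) 4.002e+10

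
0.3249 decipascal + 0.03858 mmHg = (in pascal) 5.176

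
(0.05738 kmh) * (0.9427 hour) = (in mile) 0.03361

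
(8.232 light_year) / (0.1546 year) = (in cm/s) 1.597e+12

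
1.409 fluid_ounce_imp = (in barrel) 0.0002518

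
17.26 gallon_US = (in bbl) 0.411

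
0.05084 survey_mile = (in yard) 89.48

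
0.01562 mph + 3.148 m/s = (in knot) 6.133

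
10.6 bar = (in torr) 7951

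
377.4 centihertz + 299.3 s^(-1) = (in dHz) 3031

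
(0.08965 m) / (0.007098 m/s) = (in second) 12.63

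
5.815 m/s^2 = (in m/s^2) 5.815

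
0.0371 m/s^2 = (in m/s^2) 0.0371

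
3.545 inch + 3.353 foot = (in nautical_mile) 0.0006005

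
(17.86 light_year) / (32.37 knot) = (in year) 3.217e+08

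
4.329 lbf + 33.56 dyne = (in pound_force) 4.329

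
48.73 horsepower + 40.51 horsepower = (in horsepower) 89.24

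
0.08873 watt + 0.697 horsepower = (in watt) 519.8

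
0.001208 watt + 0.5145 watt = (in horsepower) 0.0006916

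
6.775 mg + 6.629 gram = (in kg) 0.006636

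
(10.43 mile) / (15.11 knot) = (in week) 0.00357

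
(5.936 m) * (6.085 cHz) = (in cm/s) 36.12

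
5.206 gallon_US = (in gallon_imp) 4.335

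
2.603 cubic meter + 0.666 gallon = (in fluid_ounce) 8.81e+04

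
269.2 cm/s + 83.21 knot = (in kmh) 163.8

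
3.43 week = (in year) 0.06578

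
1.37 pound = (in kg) 0.6214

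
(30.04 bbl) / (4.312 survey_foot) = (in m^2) 3.634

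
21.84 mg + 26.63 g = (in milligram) 2.665e+04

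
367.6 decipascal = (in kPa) 0.03676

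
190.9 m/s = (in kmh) 687.2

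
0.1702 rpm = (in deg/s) 1.021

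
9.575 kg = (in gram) 9575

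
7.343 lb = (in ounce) 117.5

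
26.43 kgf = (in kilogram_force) 26.43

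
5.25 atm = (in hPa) 5320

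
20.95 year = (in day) 7647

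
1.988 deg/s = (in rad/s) 0.0347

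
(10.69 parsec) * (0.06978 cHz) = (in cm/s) 2.302e+16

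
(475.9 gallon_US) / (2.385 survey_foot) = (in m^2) 2.478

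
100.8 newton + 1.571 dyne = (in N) 100.8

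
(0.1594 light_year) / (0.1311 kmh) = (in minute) 6.902e+14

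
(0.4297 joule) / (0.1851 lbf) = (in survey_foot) 1.712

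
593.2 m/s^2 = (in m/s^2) 593.2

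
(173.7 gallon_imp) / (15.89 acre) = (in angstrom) 1.228e+05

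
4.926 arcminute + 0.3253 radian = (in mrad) 326.7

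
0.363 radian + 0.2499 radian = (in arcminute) 2107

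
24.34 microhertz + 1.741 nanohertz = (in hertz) 2.434e-05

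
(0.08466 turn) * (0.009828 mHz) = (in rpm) 4.992e-05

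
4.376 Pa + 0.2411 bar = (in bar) 0.2411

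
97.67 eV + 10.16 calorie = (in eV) 2.653e+20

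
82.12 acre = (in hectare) 33.23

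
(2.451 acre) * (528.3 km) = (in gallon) 1.384e+12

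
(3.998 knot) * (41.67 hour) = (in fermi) 3.085e+20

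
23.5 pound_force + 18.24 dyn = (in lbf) 23.5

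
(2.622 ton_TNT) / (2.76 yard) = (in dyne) 4.347e+14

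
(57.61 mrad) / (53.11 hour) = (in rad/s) 3.013e-07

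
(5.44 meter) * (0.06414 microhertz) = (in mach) 1.025e-09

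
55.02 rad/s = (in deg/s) 3152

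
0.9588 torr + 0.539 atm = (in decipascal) 5.474e+05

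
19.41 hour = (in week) 0.1155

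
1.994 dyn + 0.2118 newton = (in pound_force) 0.04762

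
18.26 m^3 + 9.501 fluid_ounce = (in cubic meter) 18.26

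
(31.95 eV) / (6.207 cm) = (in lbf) 1.854e-17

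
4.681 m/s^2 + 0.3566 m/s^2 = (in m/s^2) 5.038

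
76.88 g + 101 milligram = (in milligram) 7.698e+04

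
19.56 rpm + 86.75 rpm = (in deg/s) 637.9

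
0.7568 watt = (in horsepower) 0.001015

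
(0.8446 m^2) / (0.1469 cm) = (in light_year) 6.077e-14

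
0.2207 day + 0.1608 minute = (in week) 0.03154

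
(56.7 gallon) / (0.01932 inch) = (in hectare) 0.04374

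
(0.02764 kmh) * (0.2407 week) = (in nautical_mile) 0.6035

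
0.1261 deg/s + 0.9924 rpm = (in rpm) 1.013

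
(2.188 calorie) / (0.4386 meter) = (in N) 20.87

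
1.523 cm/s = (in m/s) 0.01523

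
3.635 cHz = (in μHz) 3.635e+04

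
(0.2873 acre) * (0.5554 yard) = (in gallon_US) 1.56e+05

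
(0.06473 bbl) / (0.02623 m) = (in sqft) 4.223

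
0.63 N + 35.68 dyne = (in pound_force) 0.1417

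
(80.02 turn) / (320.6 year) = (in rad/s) 4.973e-08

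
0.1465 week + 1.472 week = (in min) 1.631e+04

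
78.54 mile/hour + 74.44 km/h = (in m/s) 55.79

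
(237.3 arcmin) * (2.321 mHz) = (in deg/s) 0.00918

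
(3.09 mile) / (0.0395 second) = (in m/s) 1.259e+05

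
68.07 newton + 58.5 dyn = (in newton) 68.07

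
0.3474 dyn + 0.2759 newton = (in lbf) 0.06203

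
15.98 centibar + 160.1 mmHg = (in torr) 280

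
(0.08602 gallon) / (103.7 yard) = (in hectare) 3.434e-10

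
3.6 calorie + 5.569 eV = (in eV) 9.401e+19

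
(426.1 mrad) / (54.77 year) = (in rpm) 2.356e-09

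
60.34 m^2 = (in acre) 0.01491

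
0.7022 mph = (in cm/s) 31.39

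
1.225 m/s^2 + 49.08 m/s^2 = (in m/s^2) 50.3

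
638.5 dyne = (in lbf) 0.001435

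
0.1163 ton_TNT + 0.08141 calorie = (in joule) 4.866e+08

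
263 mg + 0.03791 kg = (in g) 38.17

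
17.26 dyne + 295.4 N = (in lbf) 66.41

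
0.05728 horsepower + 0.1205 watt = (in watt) 42.83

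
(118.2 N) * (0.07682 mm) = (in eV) 5.667e+16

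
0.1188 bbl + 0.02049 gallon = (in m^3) 0.01897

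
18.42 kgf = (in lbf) 40.61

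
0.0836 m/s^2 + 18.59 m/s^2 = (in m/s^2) 18.67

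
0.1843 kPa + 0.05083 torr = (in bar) 0.001911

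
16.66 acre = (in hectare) 6.742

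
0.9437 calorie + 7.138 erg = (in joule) 3.948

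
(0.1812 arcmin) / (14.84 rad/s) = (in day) 4.111e-11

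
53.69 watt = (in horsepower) 0.072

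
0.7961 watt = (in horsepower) 0.001068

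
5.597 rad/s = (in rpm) 53.45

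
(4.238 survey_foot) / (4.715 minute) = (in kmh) 0.01644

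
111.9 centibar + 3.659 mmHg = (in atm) 1.109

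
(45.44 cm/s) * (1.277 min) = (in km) 0.03482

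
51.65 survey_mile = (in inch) 3.273e+06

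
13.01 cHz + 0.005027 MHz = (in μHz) 5.027e+09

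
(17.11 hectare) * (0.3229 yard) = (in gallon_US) 1.335e+07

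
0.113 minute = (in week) 1.121e-05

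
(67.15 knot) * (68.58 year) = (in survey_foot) 2.451e+11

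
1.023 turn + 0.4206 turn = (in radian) 9.07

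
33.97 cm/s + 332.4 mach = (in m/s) 1.132e+05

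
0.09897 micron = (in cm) 9.897e-06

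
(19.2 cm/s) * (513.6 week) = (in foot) 1.957e+08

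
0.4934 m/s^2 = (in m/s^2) 0.4934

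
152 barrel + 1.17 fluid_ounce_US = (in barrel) 152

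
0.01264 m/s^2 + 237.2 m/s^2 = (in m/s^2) 237.2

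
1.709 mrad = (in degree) 0.09792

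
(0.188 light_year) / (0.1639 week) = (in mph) 4.014e+10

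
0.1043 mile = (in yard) 183.6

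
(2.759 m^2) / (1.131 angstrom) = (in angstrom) 2.439e+20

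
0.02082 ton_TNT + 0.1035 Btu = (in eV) 5.437e+26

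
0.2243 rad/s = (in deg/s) 12.85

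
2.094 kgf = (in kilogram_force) 2.094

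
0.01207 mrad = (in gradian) 0.0007684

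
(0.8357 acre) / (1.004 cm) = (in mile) 209.3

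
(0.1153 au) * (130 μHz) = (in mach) 6585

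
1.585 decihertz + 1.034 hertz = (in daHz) 0.1193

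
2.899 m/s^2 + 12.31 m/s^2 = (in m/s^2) 15.21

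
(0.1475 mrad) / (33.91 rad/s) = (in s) 4.35e-06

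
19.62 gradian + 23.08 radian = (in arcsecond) 4.824e+06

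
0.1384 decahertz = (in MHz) 1.384e-06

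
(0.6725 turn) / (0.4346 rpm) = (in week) 0.0001535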